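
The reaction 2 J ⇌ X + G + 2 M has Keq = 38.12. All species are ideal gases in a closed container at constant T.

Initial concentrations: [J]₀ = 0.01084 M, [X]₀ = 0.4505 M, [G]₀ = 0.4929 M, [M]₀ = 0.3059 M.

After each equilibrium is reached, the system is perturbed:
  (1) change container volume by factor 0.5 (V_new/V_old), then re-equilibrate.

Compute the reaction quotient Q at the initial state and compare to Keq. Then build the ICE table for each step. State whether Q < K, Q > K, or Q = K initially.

Q₀ = 176.8; Q > K (proceeds reverse)

Q₀ = 176.8 vs Keq = 38.12 ⇒ Q>K, reverse
Step 1:
                    J           X           G           M
  Initial     0.01084      0.4505      0.4929      0.3059
  Change      0.01137   -0.005684   -0.005684    -0.01137
  Equil       0.02221      0.4448      0.4872      0.2945
  solve Keq expr → x = -0.005684; check Q = 38.12
Then change container volume by factor 0.5 (V_new/V_old).
Step 2:
                    J           X           G           M
  Initial     0.04442      0.8896      0.9744      0.5891
  Change      0.03715    -0.01858    -0.01858    -0.03715
  Equil       0.08157      0.8711      0.9559      0.5519
  solve Keq expr → x = -0.01858; check Q = 38.12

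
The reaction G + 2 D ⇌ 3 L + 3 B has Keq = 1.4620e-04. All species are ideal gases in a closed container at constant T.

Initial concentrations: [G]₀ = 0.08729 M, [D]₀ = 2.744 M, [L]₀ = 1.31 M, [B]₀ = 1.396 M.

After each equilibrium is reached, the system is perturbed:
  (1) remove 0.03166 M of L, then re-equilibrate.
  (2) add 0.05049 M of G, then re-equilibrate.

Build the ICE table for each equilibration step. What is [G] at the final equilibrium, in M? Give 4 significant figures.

Q₀ = 9.305 vs Keq = 1.4620e-04 ⇒ Q>K, reverse
Step 1:
                  G         D         L         B
  Initial   0.08729     2.744      1.31     1.396
  Change     0.3494    0.6987    -1.048    -1.048
  Equil      0.4367     3.443    0.2619    0.3479
  solve Keq expr → x = -0.3494; check Q = 1.4620e-04
Then remove 0.03166 M of L.
Step 2:
                  G         D         L         B
  Initial    0.4367     3.443    0.2303    0.3479
  Change  -0.005822  -0.01164   0.01747   0.01747
  Equil      0.4308     3.431    0.2477    0.3654
  solve Keq expr → x = 0.005822; check Q = 1.4620e-04
Then add 0.05049 M of G.
Step 3:
                  G         D         L         B
  Initial    0.4813     3.431    0.2477    0.3654
  Change  -0.001741 -0.003482  0.005222  0.005222
  Equil      0.4796     3.428    0.2529    0.3706
  solve Keq expr → x = 0.001741; check Q = 1.4620e-04

[G]_eq = 0.4796 M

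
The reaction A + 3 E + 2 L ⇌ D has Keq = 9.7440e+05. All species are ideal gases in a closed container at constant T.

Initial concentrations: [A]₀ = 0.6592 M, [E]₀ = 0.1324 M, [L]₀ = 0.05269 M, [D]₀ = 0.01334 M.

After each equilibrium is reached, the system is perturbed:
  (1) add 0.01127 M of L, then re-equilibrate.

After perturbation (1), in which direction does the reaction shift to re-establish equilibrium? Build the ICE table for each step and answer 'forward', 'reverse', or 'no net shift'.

Direction: forward

Q₀ = 3141 vs Keq = 9.7440e+05 ⇒ Q<K, forward
Step 1:
                  A         E         L         D
  Initial    0.6592    0.1324   0.05269   0.01334
  Change   -0.02028  -0.06083  -0.04055   0.02028
  Equil      0.6389   0.07157   0.01214   0.03362
  solve Keq expr → x = 0.02028; check Q = 9.7440e+05
Then add 0.01127 M of L.
Step 2:
                  A         E         L         D
  Initial    0.6389   0.07157   0.02341   0.03362
  Change  -0.003553  -0.01066 -0.007107  0.003553
  Equil      0.6354   0.06091    0.0163   0.03717
  solve Keq expr → x = 0.003553; check Q = 9.7440e+05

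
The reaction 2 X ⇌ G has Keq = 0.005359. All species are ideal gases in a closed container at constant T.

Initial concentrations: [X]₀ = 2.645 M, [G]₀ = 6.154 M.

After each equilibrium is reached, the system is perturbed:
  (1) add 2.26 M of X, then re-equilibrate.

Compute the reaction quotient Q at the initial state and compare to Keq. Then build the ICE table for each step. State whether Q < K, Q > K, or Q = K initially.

Q₀ = 0.8796; Q > K (proceeds reverse)

Q₀ = 0.8796 vs Keq = 0.005359 ⇒ Q>K, reverse
Step 1:
                   X          G
  I            2.645      6.154
  C            10.47     -5.233
  E            13.11     0.9212
  solve Keq expr → x = -5.233; check Q = 0.005359
Then add 2.26 M of X.
Step 2:
                   X          G
  I            15.37     0.9212
  C          -0.5211     0.2606
  E            14.85      1.182
  solve Keq expr → x = 0.2606; check Q = 0.005359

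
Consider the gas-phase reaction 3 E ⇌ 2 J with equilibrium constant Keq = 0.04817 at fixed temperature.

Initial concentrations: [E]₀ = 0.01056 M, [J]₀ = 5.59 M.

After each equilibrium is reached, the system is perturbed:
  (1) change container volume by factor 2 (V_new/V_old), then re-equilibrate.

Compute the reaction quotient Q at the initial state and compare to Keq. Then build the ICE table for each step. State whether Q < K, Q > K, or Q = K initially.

Q₀ = 2.6536e+07; Q > K (proceeds reverse)

Q₀ = 2.6536e+07 vs Keq = 0.04817 ⇒ Q>K, reverse
Step 1:
                   E          J
  I          0.01056       5.59
  C            4.853     -3.236
  E            4.864      2.354
  solve Keq expr → x = -1.618; check Q = 0.04817
Then change container volume by factor 2 (V_new/V_old).
Step 2:
                   E          J
  I            2.432      1.177
  C           0.2885    -0.1924
  E            2.721     0.9848
  solve Keq expr → x = -0.09618; check Q = 0.04817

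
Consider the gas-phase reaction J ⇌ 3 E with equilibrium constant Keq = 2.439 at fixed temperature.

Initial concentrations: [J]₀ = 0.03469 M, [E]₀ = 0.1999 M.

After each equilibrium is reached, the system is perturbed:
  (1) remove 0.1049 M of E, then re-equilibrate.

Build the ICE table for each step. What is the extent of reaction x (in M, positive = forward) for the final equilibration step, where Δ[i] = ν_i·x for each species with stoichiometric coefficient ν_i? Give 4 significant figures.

x = 0.005938 M

Q₀ = 0.2303 vs Keq = 2.439 ⇒ Q<K, forward
Step 1:
                    J           E
  init        0.03469      0.1999
  Δ          -0.02591     0.07774
  eq         0.008775      0.2776
  solve Keq expr → x = 0.02591; check Q = 2.439
Then remove 0.1049 M of E.
Step 2:
                    J           E
  init       0.008775      0.1727
  Δ         -0.005938     0.01781
  eq         0.002837      0.1906
  solve Keq expr → x = 0.005938; check Q = 2.439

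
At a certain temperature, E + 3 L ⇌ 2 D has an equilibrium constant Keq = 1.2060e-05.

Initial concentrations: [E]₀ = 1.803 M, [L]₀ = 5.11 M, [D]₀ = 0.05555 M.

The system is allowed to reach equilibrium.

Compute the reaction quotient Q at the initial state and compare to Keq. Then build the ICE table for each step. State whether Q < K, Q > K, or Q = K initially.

Q₀ = 1.2827e-05 vs Keq = 1.2060e-05 ⇒ Q>K, reverse
Step 1:
                    E           L           D
  Initial       1.803        5.11     0.05555
  Change   8.1724e-04    0.002452   -0.001634
  Equil         1.804       5.112     0.05392
  solve Keq expr → x = -8.1724e-04; check Q = 1.2060e-05

Q₀ = 1.2827e-05; Q > K (proceeds reverse)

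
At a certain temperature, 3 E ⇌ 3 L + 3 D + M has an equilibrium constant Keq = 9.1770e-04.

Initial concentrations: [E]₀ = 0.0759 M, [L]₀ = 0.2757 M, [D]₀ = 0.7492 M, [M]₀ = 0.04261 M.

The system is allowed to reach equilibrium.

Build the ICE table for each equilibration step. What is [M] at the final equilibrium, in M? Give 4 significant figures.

Q₀ = 0.8588 vs Keq = 9.1770e-04 ⇒ Q>K, reverse
Step 1:
                   E          L          D          M
  init        0.0759     0.2757     0.7492    0.04261
  Δ           0.1118    -0.1118    -0.1118   -0.03728
  eq          0.1877     0.1639     0.6374   0.005331
  solve Keq expr → x = -0.03728; check Q = 9.1770e-04

[M]_eq = 0.005331 M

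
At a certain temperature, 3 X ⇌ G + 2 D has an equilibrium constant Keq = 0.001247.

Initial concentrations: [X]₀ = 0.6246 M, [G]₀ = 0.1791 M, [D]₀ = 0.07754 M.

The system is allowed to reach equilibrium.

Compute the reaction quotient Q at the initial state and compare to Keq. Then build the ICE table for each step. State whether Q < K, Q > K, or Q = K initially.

Q₀ = 0.004419; Q > K (proceeds reverse)

Q₀ = 0.004419 vs Keq = 0.001247 ⇒ Q>K, reverse
Step 1:
                    X           G           D
  Initial      0.6246      0.1791     0.07754
  Change      0.04473    -0.01491    -0.02982
  Equil        0.6693      0.1642     0.04772
  solve Keq expr → x = -0.01491; check Q = 0.001247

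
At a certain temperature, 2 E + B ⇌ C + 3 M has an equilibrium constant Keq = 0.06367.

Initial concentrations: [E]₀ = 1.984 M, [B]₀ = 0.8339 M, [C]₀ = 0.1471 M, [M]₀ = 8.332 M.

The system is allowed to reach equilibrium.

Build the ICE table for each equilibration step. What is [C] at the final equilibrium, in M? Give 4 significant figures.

Q₀ = 25.92 vs Keq = 0.06367 ⇒ Q>K, reverse
Step 1:
                   E          B          C          M
  Initial      1.984     0.8339     0.1471      8.332
  Change      0.2929     0.1464    -0.1464    -0.4393
  Equil        2.277     0.9803 6.5814e-04      7.893
  solve Keq expr → x = -0.1464; check Q = 0.06367

[C]_eq = 6.5814e-04 M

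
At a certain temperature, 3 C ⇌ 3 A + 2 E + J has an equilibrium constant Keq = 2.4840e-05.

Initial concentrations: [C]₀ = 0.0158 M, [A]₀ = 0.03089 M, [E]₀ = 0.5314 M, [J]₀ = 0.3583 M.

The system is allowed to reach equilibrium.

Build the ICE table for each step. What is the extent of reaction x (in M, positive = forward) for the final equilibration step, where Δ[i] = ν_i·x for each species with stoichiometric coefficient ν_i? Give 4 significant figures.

Q₀ = 0.7561 vs Keq = 2.4840e-05 ⇒ Q>K, reverse
Step 1:
                  C         A         E         J
  I          0.0158   0.03089    0.5314    0.3583
  C         0.02805  -0.02805   -0.0187 -0.009351
  E         0.04385  0.002837    0.5127    0.3489
  solve Keq expr → x = -0.009351; check Q = 2.4840e-05

x = -0.009351 M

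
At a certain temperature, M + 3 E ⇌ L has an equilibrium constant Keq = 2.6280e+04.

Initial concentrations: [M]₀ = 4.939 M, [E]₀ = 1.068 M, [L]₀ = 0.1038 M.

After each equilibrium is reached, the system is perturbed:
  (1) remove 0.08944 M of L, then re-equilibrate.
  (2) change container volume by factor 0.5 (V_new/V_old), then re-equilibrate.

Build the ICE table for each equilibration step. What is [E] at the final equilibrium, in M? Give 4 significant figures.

Q₀ = 0.01725 vs Keq = 2.6280e+04 ⇒ Q<K, forward
Step 1:
                    M           E           L
  Initial       4.939       1.068      0.1038
  Change      -0.3508      -1.052      0.3508
  Equil         4.588     0.01556      0.4546
  solve Keq expr → x = 0.3508; check Q = 2.6280e+04
Then remove 0.08944 M of L.
Step 2:
                    M           E           L
  Initial       4.588     0.01556      0.3652
  Change  -3.6363e-04   -0.001091  3.6363e-04
  Equil         4.588     0.01447      0.3655
  solve Keq expr → x = 3.6363e-04; check Q = 2.6280e+04
Then change container volume by factor 0.5 (V_new/V_old).
Step 3:
                    M           E           L
  Initial       9.176     0.02895      0.7311
  Change    -0.004813    -0.01444    0.004813
  Equil         9.171     0.01451      0.7359
  solve Keq expr → x = 0.004813; check Q = 2.6280e+04

[E]_eq = 0.01451 M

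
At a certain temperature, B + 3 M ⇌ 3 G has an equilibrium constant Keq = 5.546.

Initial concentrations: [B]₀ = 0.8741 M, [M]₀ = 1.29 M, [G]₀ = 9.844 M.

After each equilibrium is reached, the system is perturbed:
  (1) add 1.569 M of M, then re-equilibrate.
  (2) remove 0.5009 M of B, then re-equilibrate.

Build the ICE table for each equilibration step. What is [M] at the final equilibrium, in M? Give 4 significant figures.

Q₀ = 508.4 vs Keq = 5.546 ⇒ Q>K, reverse
Step 1:
                  B         M         G
  I          0.8741      1.29     9.844
  C          0.7712     2.314    -2.314
  E           1.645     3.604      7.53
  solve Keq expr → x = -0.7712; check Q = 5.546
Then add 1.569 M of M.
Step 2:
                  B         M         G
  I           1.645     5.173      7.53
  C         -0.2926   -0.8777    0.8777
  E           1.353     4.295     8.408
  solve Keq expr → x = 0.2926; check Q = 5.546
Then remove 0.5009 M of B.
Step 3:
                  B         M         G
  I          0.8519     4.295     8.408
  C          0.1097    0.3292   -0.3292
  E          0.9616     4.624     8.079
  solve Keq expr → x = -0.1097; check Q = 5.546

[M]_eq = 4.624 M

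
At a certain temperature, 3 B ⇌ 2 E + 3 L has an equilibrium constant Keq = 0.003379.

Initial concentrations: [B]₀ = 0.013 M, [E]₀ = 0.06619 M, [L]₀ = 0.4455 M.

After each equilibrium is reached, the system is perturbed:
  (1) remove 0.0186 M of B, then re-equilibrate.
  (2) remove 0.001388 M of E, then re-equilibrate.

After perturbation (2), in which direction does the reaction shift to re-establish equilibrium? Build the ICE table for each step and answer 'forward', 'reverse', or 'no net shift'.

Direction: forward

Q₀ = 176.3 vs Keq = 0.003379 ⇒ Q>K, reverse
Step 1:
                   B          E          L
  init         0.013    0.06619     0.4455
  Δ          0.08655    -0.0577   -0.08655
  eq         0.09955    0.00849     0.3589
  solve Keq expr → x = -0.02885; check Q = 0.003379
Then remove 0.0186 M of B.
Step 2:
                   B          E          L
  init       0.08095    0.00849     0.3589
  Δ         0.002793  -0.001862  -0.002793
  eq         0.08374   0.006628     0.3562
  solve Keq expr → x = -9.3115e-04; check Q = 0.003379
Then remove 0.001388 M of E.
Step 3:
                   B          E          L
  init       0.08374    0.00524     0.3562
  Δ         -0.00171    0.00114    0.00171
  eq         0.08203    0.00638     0.3579
  solve Keq expr → x = 5.7002e-04; check Q = 0.003379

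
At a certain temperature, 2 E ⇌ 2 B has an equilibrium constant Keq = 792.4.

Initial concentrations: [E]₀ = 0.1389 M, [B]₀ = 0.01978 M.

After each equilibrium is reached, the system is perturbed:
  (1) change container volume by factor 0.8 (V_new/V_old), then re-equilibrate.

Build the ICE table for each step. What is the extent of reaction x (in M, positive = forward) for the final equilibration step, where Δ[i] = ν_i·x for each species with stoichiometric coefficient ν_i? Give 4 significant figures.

Q₀ = 0.02028 vs Keq = 792.4 ⇒ Q<K, forward
Step 1:
                    E           B
  init         0.1389     0.01978
  Δ           -0.1335      0.1335
  eq         0.005444      0.1532
  solve Keq expr → x = 0.06673; check Q = 792.4
Then change container volume by factor 0.8 (V_new/V_old).
Step 2:
                    E           B
  init       0.006805      0.1915
  Δ                 0           0
  eq         0.006805      0.1915
  solve Keq expr → x = 0; check Q = 792.4

x = 0 M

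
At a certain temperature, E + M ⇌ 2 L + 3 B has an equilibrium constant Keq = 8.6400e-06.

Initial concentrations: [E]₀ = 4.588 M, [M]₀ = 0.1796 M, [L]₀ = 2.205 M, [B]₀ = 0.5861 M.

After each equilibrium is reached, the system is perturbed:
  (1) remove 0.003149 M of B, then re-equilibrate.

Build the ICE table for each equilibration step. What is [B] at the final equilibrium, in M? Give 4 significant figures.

[B]_eq = 0.01657 M

Q₀ = 1.188 vs Keq = 8.6400e-06 ⇒ Q>K, reverse
Step 1:
                  E         M         L         B
  init        4.588    0.1796     2.205    0.5861
  Δ          0.1898    0.1898   -0.3797   -0.5695
  eq          4.778    0.3694     1.825    0.0166
  solve Keq expr → x = -0.1898; check Q = 8.6400e-06
Then remove 0.003149 M of B.
Step 2:
                  E         M         L         B
  init        4.778    0.3694     1.825   0.01345
  Δ        -0.00104  -0.00104   0.00208   0.00312
  eq          4.777    0.3684     1.827   0.01657
  solve Keq expr → x = 0.00104; check Q = 8.6400e-06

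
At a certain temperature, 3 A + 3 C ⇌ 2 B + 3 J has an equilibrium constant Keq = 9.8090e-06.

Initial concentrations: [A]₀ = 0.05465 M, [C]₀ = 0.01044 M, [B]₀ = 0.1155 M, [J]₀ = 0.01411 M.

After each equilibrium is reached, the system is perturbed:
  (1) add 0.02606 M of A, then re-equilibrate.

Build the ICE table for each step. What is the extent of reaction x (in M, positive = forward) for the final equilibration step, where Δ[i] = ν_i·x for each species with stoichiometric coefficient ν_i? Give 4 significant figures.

x = 1.9979e-05 M

Q₀ = 201.8 vs Keq = 9.8090e-06 ⇒ Q>K, reverse
Step 1:
                    A           C           B           J
  I           0.05465     0.01044      0.1155     0.01411
  C           0.01395     0.01395     -0.0093    -0.01395
  E            0.0686     0.02439      0.1062  1.5971e-04
  solve Keq expr → x = -0.00465; check Q = 9.8090e-06
Then add 0.02606 M of A.
Step 2:
                    A           C           B           J
  I           0.09466     0.02439      0.1062  1.5971e-04
  C       -5.9936e-05 -5.9936e-05  3.9957e-05  5.9936e-05
  E            0.0946     0.02433      0.1062  2.1965e-04
  solve Keq expr → x = 1.9979e-05; check Q = 9.8090e-06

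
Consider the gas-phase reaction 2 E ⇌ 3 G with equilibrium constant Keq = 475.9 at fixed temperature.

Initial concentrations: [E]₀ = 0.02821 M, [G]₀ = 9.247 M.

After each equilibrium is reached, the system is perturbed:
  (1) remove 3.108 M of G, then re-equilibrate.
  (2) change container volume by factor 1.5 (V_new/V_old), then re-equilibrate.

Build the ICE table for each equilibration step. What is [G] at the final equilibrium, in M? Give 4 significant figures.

[G]_eq = 3.643 M

Q₀ = 9.9357e+05 vs Keq = 475.9 ⇒ Q>K, reverse
Step 1:
                    E           G
  I           0.02821       9.247
  C            0.9691      -1.454
  E            0.9973       7.793
  solve Keq expr → x = -0.4845; check Q = 475.9
Then remove 3.108 M of G.
Step 2:
                    E           G
  I            0.9973       4.685
  C           -0.4326      0.6489
  E            0.5647       5.334
  solve Keq expr → x = 0.2163; check Q = 475.9
Then change container volume by factor 1.5 (V_new/V_old).
Step 3:
                    E           G
  I            0.3765       3.556
  C          -0.05778     0.08667
  E            0.3187       3.643
  solve Keq expr → x = 0.02889; check Q = 475.9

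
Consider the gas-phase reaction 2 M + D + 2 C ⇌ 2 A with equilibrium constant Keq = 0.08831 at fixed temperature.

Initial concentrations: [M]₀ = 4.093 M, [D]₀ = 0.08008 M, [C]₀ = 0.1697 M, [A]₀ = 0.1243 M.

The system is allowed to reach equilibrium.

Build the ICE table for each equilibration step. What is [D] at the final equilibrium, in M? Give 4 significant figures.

Q₀ = 0.3999 vs Keq = 0.08831 ⇒ Q>K, reverse
Step 1:
                   M          D          C          A
  init         4.093    0.08008     0.1697     0.1243
  Δ          0.04175    0.02087    0.04175   -0.04175
  eq           4.135      0.101     0.2114    0.08255
  solve Keq expr → x = -0.02087; check Q = 0.08831

[D]_eq = 0.101 M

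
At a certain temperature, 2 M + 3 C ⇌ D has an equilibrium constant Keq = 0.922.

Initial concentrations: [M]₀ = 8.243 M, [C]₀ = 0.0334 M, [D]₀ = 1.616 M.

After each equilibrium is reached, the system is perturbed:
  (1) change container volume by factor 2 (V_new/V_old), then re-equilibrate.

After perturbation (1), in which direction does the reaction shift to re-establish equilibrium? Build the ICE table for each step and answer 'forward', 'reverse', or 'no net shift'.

Q₀ = 638.3 vs Keq = 0.922 ⇒ Q>K, reverse
Step 1:
                   M          C          D
  Initial      8.243     0.0334      1.616
  Change      0.1686     0.2529   -0.08432
  Equil        8.412     0.2863      1.532
  solve Keq expr → x = -0.08432; check Q = 0.922
Then change container volume by factor 2 (V_new/V_old).
Step 2:
                   M          C          D
  Initial      4.206     0.1432     0.7658
  Change      0.1331     0.1996   -0.06655
  Equil        4.339     0.3428     0.6993
  solve Keq expr → x = -0.06655; check Q = 0.922

Direction: reverse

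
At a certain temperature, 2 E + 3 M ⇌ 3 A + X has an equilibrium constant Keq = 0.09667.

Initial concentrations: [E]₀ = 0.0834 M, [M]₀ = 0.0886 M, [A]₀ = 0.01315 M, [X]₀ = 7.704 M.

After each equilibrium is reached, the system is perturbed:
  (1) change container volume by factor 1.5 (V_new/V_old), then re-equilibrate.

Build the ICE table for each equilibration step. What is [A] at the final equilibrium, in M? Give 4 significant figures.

Q₀ = 3.621 vs Keq = 0.09667 ⇒ Q>K, reverse
Step 1:
                   E          M          A          X
  init        0.0834     0.0886    0.01315      7.704
  Δ          0.00576    0.00864   -0.00864   -0.00288
  eq         0.08916    0.09724    0.00451      7.701
  solve Keq expr → x = -0.00288; check Q = 0.09667
Then change container volume by factor 1.5 (V_new/V_old).
Step 2:
                   E          M          A          X
  init       0.05944    0.06483   0.003007      5.134
  Δ       2.3900e-04 3.5850e-04 -3.5850e-04 -1.1950e-04
  eq         0.05968    0.06518   0.002648      5.134
  solve Keq expr → x = -1.1950e-04; check Q = 0.09667

[A]_eq = 0.002648 M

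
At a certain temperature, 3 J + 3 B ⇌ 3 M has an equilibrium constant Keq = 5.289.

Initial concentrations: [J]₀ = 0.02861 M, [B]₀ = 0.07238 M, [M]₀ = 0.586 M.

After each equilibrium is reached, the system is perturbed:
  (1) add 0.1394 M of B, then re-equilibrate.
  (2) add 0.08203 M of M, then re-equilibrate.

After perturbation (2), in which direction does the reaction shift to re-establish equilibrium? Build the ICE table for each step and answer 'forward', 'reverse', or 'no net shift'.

Q₀ = 2.2661e+07 vs Keq = 5.289 ⇒ Q>K, reverse
Step 1:
                   J          B          M
  Initial    0.02861    0.07238      0.586
  Change       0.332      0.332     -0.332
  Equil       0.3606     0.4044      0.254
  solve Keq expr → x = -0.1107; check Q = 5.289
Then add 0.1394 M of B.
Step 2:
                   J          B          M
  Initial     0.3606     0.5438      0.254
  Change    -0.03482   -0.03482    0.03482
  Equil       0.3258     0.5089     0.2889
  solve Keq expr → x = 0.01161; check Q = 5.289
Then add 0.08203 M of M.
Step 3:
                   J          B          M
  Initial     0.3258     0.5089     0.3709
  Change     0.03267    0.03267   -0.03267
  Equil       0.3584     0.5416     0.3382
  solve Keq expr → x = -0.01089; check Q = 5.289

Direction: reverse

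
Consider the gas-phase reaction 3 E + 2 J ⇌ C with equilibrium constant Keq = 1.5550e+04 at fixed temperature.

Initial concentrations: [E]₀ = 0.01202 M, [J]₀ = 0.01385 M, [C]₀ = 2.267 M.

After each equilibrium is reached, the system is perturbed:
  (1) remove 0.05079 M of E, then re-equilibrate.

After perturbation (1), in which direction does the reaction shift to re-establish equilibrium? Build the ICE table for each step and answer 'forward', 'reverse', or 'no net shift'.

Q₀ = 6.8052e+09 vs Keq = 1.5550e+04 ⇒ Q>K, reverse
Step 1:
                    E           J           C
  I           0.01202     0.01385       2.267
  C            0.1844      0.1229    -0.06147
  E            0.1964      0.1368       2.206
  solve Keq expr → x = -0.06147; check Q = 1.5550e+04
Then remove 0.05079 M of E.
Step 2:
                    E           J           C
  I            0.1456      0.1368       2.206
  C           0.03227     0.02151    -0.01076
  E            0.1779      0.1583       2.195
  solve Keq expr → x = -0.01076; check Q = 1.5550e+04

Direction: reverse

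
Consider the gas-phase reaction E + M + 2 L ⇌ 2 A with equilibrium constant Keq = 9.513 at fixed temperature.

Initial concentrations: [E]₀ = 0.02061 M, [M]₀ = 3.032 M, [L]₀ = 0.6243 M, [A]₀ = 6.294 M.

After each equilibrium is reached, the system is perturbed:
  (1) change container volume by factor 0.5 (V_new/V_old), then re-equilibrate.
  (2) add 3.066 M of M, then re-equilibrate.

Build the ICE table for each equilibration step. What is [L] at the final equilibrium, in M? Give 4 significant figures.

Q₀ = 1627 vs Keq = 9.513 ⇒ Q>K, reverse
Step 1:
                  E         M         L         A
  Initial   0.02061     3.032    0.6243     6.294
  Change     0.4131    0.4131    0.8261   -0.8261
  Equil      0.4337     3.445      1.45     5.468
  solve Keq expr → x = -0.4131; check Q = 9.513
Then change container volume by factor 0.5 (V_new/V_old).
Step 2:
                  E         M         L         A
  Initial    0.8673      6.89     2.901     10.94
  Change    -0.3825   -0.3825    -0.765     0.765
  Equil      0.4848     6.508     2.136      11.7
  solve Keq expr → x = 0.3825; check Q = 9.513
Then add 3.066 M of M.
Step 3:
                  E         M         L         A
  Initial    0.4848     9.574     2.136      11.7
  Change   -0.08291  -0.08291   -0.1658    0.1658
  Equil      0.4019     9.491      1.97     11.87
  solve Keq expr → x = 0.08291; check Q = 9.513

[L]_eq = 1.97 M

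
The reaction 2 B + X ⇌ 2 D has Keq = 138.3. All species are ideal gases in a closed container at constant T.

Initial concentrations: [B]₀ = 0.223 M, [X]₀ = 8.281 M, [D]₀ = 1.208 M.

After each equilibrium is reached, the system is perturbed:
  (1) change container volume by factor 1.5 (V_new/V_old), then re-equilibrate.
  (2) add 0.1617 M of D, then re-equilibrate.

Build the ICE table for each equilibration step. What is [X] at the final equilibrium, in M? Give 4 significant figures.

[X]_eq = 5.466 M

Q₀ = 3.544 vs Keq = 138.3 ⇒ Q<K, forward
Step 1:
                  B         X         D
  init        0.223     8.281     1.208
  Δ         -0.1817  -0.09085    0.1817
  eq        0.04129      8.19      1.39
  solve Keq expr → x = 0.09085; check Q = 138.3
Then change container volume by factor 1.5 (V_new/V_old).
Step 2:
                  B         X         D
  init      0.02753      5.46    0.9265
  Δ        0.005961   0.00298 -0.005961
  eq        0.03349     5.463    0.9205
  solve Keq expr → x = -0.00298; check Q = 138.3
Then add 0.1617 M of D.
Step 3:
                  B         X         D
  init      0.03349     5.463     1.082
  Δ        0.005666  0.002833 -0.005666
  eq        0.03916     5.466     1.077
  solve Keq expr → x = -0.002833; check Q = 138.3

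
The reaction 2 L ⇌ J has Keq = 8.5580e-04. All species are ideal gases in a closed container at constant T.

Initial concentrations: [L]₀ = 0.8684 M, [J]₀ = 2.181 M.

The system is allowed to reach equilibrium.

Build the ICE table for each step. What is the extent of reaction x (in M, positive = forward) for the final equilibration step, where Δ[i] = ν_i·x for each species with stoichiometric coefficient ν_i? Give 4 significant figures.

Q₀ = 2.892 vs Keq = 8.5580e-04 ⇒ Q>K, reverse
Step 1:
                   L          J
  init        0.8684      2.181
  Δ            4.316     -2.158
  eq           5.184      0.023
  solve Keq expr → x = -2.158; check Q = 8.5580e-04

x = -2.158 M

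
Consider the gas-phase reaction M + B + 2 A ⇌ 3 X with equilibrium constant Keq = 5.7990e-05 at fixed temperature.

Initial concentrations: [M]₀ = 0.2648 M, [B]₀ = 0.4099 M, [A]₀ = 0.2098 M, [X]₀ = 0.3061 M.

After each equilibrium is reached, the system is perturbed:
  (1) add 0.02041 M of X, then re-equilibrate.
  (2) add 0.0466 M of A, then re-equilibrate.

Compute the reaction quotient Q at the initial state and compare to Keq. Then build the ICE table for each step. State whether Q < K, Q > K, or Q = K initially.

Q₀ = 6.003 vs Keq = 5.7990e-05 ⇒ Q>K, reverse
Step 1:
                    M           B           A           X
  init         0.2648      0.4099      0.2098      0.3061
  Δ           0.09801     0.09801       0.196      -0.294
  eq           0.3628      0.5079      0.4058     0.01207
  solve Keq expr → x = -0.09801; check Q = 5.7990e-05
Then add 0.02041 M of X.
Step 2:
                    M           B           A           X
  init         0.3628      0.5079      0.4058     0.03248
  Δ          0.006672    0.006672     0.01334    -0.02002
  eq           0.3695      0.5146      0.4192     0.01247
  solve Keq expr → x = -0.006672; check Q = 5.7990e-05
Then add 0.0466 M of A.
Step 3:
                    M           B           A           X
  init         0.3695      0.5146      0.4658     0.01247
  Δ       -2.9670e-04 -2.9670e-04 -5.9339e-04  8.9009e-04
  eq           0.3692      0.5143      0.4652     0.01336
  solve Keq expr → x = 2.9670e-04; check Q = 5.7990e-05

Q₀ = 6.003; Q > K (proceeds reverse)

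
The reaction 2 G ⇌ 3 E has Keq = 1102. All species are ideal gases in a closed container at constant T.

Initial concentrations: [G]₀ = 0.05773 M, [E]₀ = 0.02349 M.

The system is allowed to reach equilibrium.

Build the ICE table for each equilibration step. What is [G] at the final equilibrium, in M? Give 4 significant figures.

Q₀ = 0.003889 vs Keq = 1102 ⇒ Q<K, forward
Step 1:
                  G         E
  init      0.05773   0.02349
  Δ        -0.05665   0.08498
  eq       0.001076    0.1085
  solve Keq expr → x = 0.02833; check Q = 1102

[G]_eq = 0.001076 M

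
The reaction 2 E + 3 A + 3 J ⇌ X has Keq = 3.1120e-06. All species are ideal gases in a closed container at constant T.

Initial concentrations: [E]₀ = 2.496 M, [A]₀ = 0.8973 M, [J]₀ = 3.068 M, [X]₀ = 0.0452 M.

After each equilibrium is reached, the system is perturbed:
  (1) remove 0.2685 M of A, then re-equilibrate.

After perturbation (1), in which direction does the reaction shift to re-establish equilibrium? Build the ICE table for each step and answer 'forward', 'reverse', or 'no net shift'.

Direction: reverse

Q₀ = 3.4775e-04 vs Keq = 3.1120e-06 ⇒ Q>K, reverse
Step 1:
                   E          A          J          X
  I            2.496     0.8973      3.068     0.0452
  C          0.08891     0.1334     0.1334   -0.04445
  E            2.585      1.031      3.201 7.4693e-04
  solve Keq expr → x = -0.04445; check Q = 3.1120e-06
Then remove 0.2685 M of A.
Step 2:
                   E          A          J          X
  I            2.585     0.7622      3.201 7.4693e-04
  C       8.8543e-04   0.001328   0.001328 -4.4271e-04
  E            2.586     0.7635      3.203 3.0421e-04
  solve Keq expr → x = -4.4271e-04; check Q = 3.1120e-06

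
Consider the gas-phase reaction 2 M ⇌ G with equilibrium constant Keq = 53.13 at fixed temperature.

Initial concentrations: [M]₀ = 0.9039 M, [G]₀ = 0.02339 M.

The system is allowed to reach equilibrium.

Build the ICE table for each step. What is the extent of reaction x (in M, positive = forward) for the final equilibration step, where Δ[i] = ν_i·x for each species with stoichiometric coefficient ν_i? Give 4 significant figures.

Q₀ = 0.02863 vs Keq = 53.13 ⇒ Q<K, forward
Step 1:
                  M         G
  I          0.9039   0.02339
  C         -0.8139     0.407
  E            0.09    0.4303
  solve Keq expr → x = 0.407; check Q = 53.13

x = 0.407 M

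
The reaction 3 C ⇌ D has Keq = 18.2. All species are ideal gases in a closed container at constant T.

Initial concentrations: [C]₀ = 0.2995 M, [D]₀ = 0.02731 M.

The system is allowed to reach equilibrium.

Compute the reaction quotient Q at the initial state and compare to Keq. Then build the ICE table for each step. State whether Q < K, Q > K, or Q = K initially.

Q₀ = 1.017 vs Keq = 18.2 ⇒ Q<K, forward
Step 1:
                   C          D
  Initial     0.2995    0.02731
  Change     -0.1399    0.04664
  Equil       0.1596    0.07395
  solve Keq expr → x = 0.04664; check Q = 18.2

Q₀ = 1.017; Q < K (proceeds forward)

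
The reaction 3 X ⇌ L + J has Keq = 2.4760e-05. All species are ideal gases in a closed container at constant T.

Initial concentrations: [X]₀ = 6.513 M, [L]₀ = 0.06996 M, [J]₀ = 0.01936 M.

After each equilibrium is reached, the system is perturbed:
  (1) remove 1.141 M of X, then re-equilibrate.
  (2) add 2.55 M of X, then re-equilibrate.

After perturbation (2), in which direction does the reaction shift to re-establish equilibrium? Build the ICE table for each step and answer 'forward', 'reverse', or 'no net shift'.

Q₀ = 4.9024e-06 vs Keq = 2.4760e-05 ⇒ Q<K, forward
Step 1:
                   X          L          J
  init         6.513    0.06996    0.01936
  Δ           -0.119    0.03968    0.03968
  eq           6.394     0.1096    0.05904
  solve Keq expr → x = 0.03968; check Q = 2.4760e-05
Then remove 1.141 M of X.
Step 2:
                   X          L          J
  init         5.253     0.1096    0.05904
  Δ          0.05529   -0.01843   -0.01843
  eq           5.308    0.09121    0.04061
  solve Keq expr → x = -0.01843; check Q = 2.4760e-05
Then add 2.55 M of X.
Step 3:
                   X          L          J
  init         7.858    0.09121    0.04061
  Δ          -0.1318    0.04392    0.04392
  eq           7.727     0.1351    0.08452
  solve Keq expr → x = 0.04392; check Q = 2.4760e-05

Direction: forward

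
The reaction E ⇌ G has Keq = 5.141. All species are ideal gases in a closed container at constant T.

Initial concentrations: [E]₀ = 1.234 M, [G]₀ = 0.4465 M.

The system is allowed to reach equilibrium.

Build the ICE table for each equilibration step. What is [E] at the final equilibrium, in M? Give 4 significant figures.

Q₀ = 0.3618 vs Keq = 5.141 ⇒ Q<K, forward
Step 1:
                    E           G
  init          1.234      0.4465
  Δ           -0.9603      0.9603
  eq           0.2737       1.407
  solve Keq expr → x = 0.9603; check Q = 5.141

[E]_eq = 0.2737 M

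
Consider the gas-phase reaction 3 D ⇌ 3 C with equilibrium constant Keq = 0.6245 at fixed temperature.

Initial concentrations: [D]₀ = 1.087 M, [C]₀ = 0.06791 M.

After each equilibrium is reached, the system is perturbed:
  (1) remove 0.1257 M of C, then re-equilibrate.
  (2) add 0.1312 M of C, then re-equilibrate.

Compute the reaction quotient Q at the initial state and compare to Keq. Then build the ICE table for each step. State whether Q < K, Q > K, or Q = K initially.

Q₀ = 2.4384e-04 vs Keq = 0.6245 ⇒ Q<K, forward
Step 1:
                   D          C
  init         1.087    0.06791
  Δ          -0.4643     0.4643
  eq          0.6227     0.5322
  solve Keq expr → x = 0.1548; check Q = 0.6245
Then remove 0.1257 M of C.
Step 2:
                   D          C
  init        0.6227     0.4065
  Δ         -0.06777    0.06777
  eq          0.5549     0.4743
  solve Keq expr → x = 0.02259; check Q = 0.6245
Then add 0.1312 M of C.
Step 3:
                   D          C
  init        0.5549     0.6055
  Δ          0.07074   -0.07074
  eq          0.6256     0.5348
  solve Keq expr → x = -0.02358; check Q = 0.6245

Q₀ = 2.4384e-04; Q < K (proceeds forward)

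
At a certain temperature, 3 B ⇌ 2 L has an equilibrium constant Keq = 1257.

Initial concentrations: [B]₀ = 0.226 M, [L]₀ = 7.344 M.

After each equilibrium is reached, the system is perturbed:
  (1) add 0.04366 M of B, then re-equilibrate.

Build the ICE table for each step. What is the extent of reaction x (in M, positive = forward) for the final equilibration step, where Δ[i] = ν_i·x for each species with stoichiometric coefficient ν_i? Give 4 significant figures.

x = 0.01425 M

Q₀ = 4672 vs Keq = 1257 ⇒ Q>K, reverse
Step 1:
                   B          L
  Initial      0.226      7.344
  Change      0.1215   -0.08101
  Equil       0.3475      7.263
  solve Keq expr → x = -0.0405; check Q = 1257
Then add 0.04366 M of B.
Step 2:
                   B          L
  Initial     0.3912      7.263
  Change    -0.04275     0.0285
  Equil       0.3484      7.291
  solve Keq expr → x = 0.01425; check Q = 1257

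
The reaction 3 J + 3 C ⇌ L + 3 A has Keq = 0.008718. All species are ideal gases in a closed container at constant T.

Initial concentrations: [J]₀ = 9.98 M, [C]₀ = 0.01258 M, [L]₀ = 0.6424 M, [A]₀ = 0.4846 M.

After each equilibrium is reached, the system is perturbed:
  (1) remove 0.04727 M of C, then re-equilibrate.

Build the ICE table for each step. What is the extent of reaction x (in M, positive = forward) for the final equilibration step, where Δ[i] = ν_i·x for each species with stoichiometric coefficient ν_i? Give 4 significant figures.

Q₀ = 36.94 vs Keq = 0.008718 ⇒ Q>K, reverse
Step 1:
                  J         C         L         A
  Initial      9.98   0.01258    0.6424    0.4846
  Change     0.1307    0.1307  -0.04358   -0.1307
  Equil       10.11    0.1433    0.5988    0.3539
  solve Keq expr → x = -0.04358; check Q = 0.008718
Then remove 0.04727 M of C.
Step 2:
                  J         C         L         A
  Initial     10.11   0.09606    0.5988    0.3539
  Change    0.03278   0.03278  -0.01093  -0.03278
  Equil       10.14    0.1288    0.5879    0.3211
  solve Keq expr → x = -0.01093; check Q = 0.008718

x = -0.01093 M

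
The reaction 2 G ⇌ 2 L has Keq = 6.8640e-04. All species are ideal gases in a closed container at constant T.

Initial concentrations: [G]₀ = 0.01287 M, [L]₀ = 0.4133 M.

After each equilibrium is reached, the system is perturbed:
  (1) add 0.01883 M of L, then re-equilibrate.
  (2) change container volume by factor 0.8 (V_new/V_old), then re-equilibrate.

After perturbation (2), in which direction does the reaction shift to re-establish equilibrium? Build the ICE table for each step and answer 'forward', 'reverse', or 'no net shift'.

Q₀ = 1031 vs Keq = 6.8640e-04 ⇒ Q>K, reverse
Step 1:
                   G          L
  Initial    0.01287     0.4133
  Change      0.4024    -0.4024
  Equil       0.4153    0.01088
  solve Keq expr → x = -0.2012; check Q = 6.8640e-04
Then add 0.01883 M of L.
Step 2:
                   G          L
  Initial     0.4153    0.02971
  Change     0.01835   -0.01835
  Equil       0.4336    0.01136
  solve Keq expr → x = -0.009175; check Q = 6.8640e-04
Then change container volume by factor 0.8 (V_new/V_old).
Step 3:
                   G          L
  Initial      0.542     0.0142
  Change           0          0
  Equil        0.542     0.0142
  solve Keq expr → x = 0; check Q = 6.8640e-04

Direction: no net shift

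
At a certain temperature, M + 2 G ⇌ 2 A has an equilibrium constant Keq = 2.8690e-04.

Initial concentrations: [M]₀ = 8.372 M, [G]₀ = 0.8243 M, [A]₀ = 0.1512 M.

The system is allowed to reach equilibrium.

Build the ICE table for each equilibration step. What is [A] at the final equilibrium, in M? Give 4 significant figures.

[A]_eq = 0.04571 M

Q₀ = 0.004019 vs Keq = 2.8690e-04 ⇒ Q>K, reverse
Step 1:
                  M         G         A
  I           8.372    0.8243    0.1512
  C         0.05274    0.1055   -0.1055
  E           8.425    0.9298   0.04571
  solve Keq expr → x = -0.05274; check Q = 2.8690e-04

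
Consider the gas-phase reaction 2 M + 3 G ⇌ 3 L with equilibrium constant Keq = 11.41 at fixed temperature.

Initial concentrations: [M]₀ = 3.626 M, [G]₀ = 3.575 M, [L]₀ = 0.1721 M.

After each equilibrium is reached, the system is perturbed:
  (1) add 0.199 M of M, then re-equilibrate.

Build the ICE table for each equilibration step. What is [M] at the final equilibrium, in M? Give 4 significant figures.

[M]_eq = 1.989 M

Q₀ = 8.4851e-06 vs Keq = 11.41 ⇒ Q<K, forward
Step 1:
                    M           G           L
  I             3.626       3.575      0.1721
  C            -1.809      -2.714       2.714
  E             1.817       0.861       2.886
  solve Keq expr → x = 0.9047; check Q = 11.41
Then add 0.199 M of M.
Step 2:
                    M           G           L
  I             2.016       0.861       2.886
  C          -0.02632    -0.03949     0.03949
  E             1.989      0.8216       2.926
  solve Keq expr → x = 0.01316; check Q = 11.41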